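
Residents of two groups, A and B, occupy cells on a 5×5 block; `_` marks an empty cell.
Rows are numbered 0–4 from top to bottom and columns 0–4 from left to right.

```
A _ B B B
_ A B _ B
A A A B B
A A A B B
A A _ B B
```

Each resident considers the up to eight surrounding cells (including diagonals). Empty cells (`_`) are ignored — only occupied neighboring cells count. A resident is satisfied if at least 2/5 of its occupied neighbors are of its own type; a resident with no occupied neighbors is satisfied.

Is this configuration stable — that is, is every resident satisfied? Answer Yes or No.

Yes

Row 0: (0,0)A 1/1 ✓ · (0,2)B 2/3 ✓ · (0,3)B 4/4 ✓ · (0,4)B 2/2 ✓
Row 1: (1,1)A 4/6 ✓ · (1,2)B 3/6 ✓ · (1,4)B 4/4 ✓
Row 2: (2,0)A 4/4 ✓ · (2,1)A 6/7 ✓ · (2,2)A 4/7 ✓ · (2,3)B 5/7 ✓ · (2,4)B 4/4 ✓
Row 3: (3,0)A 5/5 ✓ · (3,1)A 7/7 ✓ · (3,2)A 4/7 ✓ · (3,3)B 5/7 ✓ · (3,4)B 5/5 ✓
Row 4: (4,0)A 3/3 ✓ · (4,1)A 4/4 ✓ · (4,3)B 3/4 ✓ · (4,4)B 3/3 ✓
All meet the threshold, so the configuration is stable.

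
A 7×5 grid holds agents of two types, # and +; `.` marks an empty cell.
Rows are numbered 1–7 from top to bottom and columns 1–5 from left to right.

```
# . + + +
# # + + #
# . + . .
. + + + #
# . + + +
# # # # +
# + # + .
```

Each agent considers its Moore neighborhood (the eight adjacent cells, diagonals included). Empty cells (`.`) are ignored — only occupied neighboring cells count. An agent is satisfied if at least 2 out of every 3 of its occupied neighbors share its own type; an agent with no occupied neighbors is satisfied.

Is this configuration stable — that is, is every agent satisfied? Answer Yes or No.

(1,1)# 2/2 ✓
(1,3)+ 3/4 ✓
(1,4)+ 4/5 ✓
(1,5)+ 2/3 ✓
(2,1)# 3/3 ✓
(2,2)# 3/6 ✗
(2,3)+ 4/5 ✓
(2,4)+ 5/6 ✓
(2,5)# 0/3 ✗
(3,1)# 2/3 ✓
(3,3)+ 5/6 ✓
(4,2)+ 3/5 ✗
(4,3)+ 5/5 ✓
(4,4)+ 5/6 ✓
(4,5)# 0/3 ✗
(5,1)# 2/3 ✓
(5,3)+ 4/7 ✗
(5,4)+ 5/8 ✗
(5,5)+ 3/5 ✗
(6,1)# 3/4 ✓
(6,2)# 5/7 ✓
(6,3)# 3/7 ✗
(6,4)# 2/7 ✗
(6,5)+ 3/4 ✓
(7,1)# 2/3 ✓
(7,2)+ 0/5 ✗
(7,3)# 3/5 ✗
(7,4)+ 1/4 ✗
For instance (2,2) has only 3/6 same-type neighbors, below 2/3.

No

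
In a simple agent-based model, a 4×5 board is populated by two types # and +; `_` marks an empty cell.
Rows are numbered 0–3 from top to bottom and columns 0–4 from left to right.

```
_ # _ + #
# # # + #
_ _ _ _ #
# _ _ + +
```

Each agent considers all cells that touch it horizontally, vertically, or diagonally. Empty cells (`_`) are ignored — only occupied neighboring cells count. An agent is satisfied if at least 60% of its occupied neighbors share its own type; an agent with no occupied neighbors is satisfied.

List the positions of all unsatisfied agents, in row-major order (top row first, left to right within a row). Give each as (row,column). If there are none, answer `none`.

(0,3), (0,4), (1,2), (1,3), (1,4), (2,4), (3,3), (3,4)

Row 0: (0,1)# 3/3 ok · (0,3)+ 1/4 unhappy · (0,4)# 1/3 unhappy
Row 1: (1,0)# 2/2 ok · (1,1)# 3/3 ok · (1,2)# 2/4 unhappy · (1,3)+ 1/5 unhappy · (1,4)# 2/4 unhappy
Row 2: (2,4)# 1/4 unhappy
Row 3: (3,0)# 0/0 ok · (3,3)+ 1/2 unhappy · (3,4)+ 1/2 unhappy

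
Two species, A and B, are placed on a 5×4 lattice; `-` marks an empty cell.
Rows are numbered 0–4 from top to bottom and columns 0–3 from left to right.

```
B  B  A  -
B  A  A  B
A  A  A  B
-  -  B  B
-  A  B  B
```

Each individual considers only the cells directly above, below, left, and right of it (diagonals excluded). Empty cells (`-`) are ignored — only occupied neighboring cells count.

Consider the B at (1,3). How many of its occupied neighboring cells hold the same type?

Occupied neighbors of (1,3): (2,3)=B, (1,2)=A.
Same type (B): 1 of 2.

1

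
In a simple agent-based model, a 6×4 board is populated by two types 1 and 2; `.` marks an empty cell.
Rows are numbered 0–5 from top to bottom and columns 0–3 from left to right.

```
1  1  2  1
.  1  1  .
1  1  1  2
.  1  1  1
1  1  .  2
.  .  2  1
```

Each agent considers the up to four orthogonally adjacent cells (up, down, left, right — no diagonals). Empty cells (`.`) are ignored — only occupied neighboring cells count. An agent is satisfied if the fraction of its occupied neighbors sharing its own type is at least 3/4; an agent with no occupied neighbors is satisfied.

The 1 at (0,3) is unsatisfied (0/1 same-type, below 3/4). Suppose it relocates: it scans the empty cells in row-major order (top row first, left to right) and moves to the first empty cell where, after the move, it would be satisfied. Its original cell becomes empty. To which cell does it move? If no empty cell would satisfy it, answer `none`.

(1,0)

Vacating (0,3). Empty cells in order:
  (1,0): 3/3 same-type → satisfied — stop here.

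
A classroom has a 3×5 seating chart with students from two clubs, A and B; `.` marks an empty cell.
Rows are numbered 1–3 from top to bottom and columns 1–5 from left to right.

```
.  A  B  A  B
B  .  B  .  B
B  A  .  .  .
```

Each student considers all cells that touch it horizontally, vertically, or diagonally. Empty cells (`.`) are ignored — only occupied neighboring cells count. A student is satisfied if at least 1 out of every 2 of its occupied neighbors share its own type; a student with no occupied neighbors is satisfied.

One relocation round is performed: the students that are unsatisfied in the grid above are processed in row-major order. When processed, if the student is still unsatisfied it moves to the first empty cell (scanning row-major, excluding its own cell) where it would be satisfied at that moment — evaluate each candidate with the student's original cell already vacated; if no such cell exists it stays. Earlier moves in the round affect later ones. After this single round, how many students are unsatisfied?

2

Initially unsatisfied (in order): (1,2), (1,3), (1,4), (2,1), (2,3), (3,2).
  (1,2) → (3,3).
  (1,3): now satisfied by earlier moves; stays.
  (1,4): no empty cell satisfies it; stays.
  (2,1): now satisfied by earlier moves; stays.
  (2,3) → (1,1).
  (3,2) → (2,3).
Resulting grid:
B . B A B
B . A . B
B . A . .
Unsatisfied now: (1,3), (1,4).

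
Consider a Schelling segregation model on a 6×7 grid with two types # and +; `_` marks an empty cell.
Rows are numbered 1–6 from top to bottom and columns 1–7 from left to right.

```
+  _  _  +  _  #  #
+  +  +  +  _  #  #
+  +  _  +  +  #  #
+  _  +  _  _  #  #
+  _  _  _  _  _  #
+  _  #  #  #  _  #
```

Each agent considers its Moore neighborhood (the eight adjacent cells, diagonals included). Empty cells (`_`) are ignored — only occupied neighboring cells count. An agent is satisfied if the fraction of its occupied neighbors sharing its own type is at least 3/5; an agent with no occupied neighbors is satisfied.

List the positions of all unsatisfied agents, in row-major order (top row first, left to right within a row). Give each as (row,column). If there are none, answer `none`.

Row 1: (1,1)+ 2/2 ok · (1,4)+ 2/2 ok · (1,6)# 3/3 ok · (1,7)# 3/3 ok
Row 2: (2,1)+ 4/4 ok · (2,2)+ 5/5 ok · (2,3)+ 5/5 ok · (2,4)+ 4/4 ok · (2,6)# 5/6 ok · (2,7)# 5/5 ok
Row 3: (3,1)+ 4/4 ok · (3,2)+ 6/6 ok · (3,4)+ 4/4 ok · (3,5)+ 2/5 unhappy · (3,6)# 5/6 ok · (3,7)# 5/5 ok
Row 4: (4,1)+ 3/3 ok · (4,3)+ 2/2 ok · (4,6)# 4/5 ok · (4,7)# 4/4 ok
Row 5: (5,1)+ 2/2 ok · (5,7)# 3/3 ok
Row 6: (6,1)+ 1/1 ok · (6,3)# 1/1 ok · (6,4)# 2/2 ok · (6,5)# 1/1 ok · (6,7)# 1/1 ok

(3,5)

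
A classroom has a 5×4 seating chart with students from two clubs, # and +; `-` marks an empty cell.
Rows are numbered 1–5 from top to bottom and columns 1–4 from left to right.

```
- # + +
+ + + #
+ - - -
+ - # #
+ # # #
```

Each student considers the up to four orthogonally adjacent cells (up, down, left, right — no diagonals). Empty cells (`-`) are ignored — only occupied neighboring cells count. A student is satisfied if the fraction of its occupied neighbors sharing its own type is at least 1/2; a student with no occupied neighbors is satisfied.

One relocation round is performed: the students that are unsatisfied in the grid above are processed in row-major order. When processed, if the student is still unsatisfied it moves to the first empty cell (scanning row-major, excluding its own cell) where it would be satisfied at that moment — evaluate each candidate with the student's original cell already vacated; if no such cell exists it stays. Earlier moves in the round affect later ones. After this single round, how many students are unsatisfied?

Initially unsatisfied (in order): (1,2), (2,4).
  (1,2) → (3,3).
  (2,4) → (3,4).
Resulting grid:
- - + +
+ + + -
+ - # #
+ - # #
+ # # #
All satisfied now.

0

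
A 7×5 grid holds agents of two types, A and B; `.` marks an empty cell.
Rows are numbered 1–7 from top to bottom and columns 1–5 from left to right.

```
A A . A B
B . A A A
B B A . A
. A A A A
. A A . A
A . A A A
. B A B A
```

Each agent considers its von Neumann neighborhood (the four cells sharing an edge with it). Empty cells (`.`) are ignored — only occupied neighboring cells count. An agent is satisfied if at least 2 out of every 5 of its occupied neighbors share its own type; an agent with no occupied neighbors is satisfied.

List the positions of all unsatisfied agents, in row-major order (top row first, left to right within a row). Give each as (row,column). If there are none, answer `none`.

(1,5), (3,2), (7,2), (7,3), (7,4)

(1,1)A 1/2 satisfied
(1,2)A 1/1 satisfied
(1,4)A 1/2 satisfied
(1,5)B 0/2 not
(2,1)B 1/2 satisfied
(2,3)A 2/2 satisfied
(2,4)A 3/3 satisfied
(2,5)A 2/3 satisfied
(3,1)B 2/2 satisfied
(3,2)B 1/3 not
(3,3)A 2/3 satisfied
(3,5)A 2/2 satisfied
(4,2)A 2/3 satisfied
(4,3)A 4/4 satisfied
(4,4)A 2/2 satisfied
(4,5)A 3/3 satisfied
(5,2)A 2/2 satisfied
(5,3)A 3/3 satisfied
(5,5)A 2/2 satisfied
(6,1)A 0/0 satisfied
(6,3)A 3/3 satisfied
(6,4)A 2/3 satisfied
(6,5)A 3/3 satisfied
(7,2)B 0/1 not
(7,3)A 1/3 not
(7,4)B 0/3 not
(7,5)A 1/2 satisfied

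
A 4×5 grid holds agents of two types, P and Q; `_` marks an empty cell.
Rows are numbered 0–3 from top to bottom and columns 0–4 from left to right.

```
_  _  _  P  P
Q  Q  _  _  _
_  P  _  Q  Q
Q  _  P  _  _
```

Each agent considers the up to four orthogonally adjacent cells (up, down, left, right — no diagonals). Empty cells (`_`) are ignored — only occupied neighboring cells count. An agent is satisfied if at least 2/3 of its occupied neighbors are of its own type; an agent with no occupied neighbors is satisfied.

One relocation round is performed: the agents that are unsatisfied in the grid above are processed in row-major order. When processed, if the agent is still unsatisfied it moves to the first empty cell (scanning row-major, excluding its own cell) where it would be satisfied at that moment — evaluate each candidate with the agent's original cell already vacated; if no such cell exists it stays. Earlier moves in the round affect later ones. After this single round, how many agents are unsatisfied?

Initially unsatisfied (in order): (1,1), (2,1).
  (1,1) → (0,0).
  (2,1): now satisfied by earlier moves; stays.
Resulting grid:
Q _ _ P P
Q _ _ _ _
_ P _ Q Q
Q _ P _ _
All satisfied now.

0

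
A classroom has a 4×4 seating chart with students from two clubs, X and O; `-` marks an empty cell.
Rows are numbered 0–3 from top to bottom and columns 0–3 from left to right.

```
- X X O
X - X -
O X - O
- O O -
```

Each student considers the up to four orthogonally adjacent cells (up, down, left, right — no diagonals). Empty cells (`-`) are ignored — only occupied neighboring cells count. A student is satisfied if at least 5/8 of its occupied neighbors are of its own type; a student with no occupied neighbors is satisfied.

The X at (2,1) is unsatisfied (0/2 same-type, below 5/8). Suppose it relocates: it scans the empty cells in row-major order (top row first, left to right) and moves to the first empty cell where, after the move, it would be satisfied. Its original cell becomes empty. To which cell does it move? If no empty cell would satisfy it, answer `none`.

(0,0)

Vacating (2,1). Empty cells in order:
  (0,0): 2/2 same-type → satisfied — stop here.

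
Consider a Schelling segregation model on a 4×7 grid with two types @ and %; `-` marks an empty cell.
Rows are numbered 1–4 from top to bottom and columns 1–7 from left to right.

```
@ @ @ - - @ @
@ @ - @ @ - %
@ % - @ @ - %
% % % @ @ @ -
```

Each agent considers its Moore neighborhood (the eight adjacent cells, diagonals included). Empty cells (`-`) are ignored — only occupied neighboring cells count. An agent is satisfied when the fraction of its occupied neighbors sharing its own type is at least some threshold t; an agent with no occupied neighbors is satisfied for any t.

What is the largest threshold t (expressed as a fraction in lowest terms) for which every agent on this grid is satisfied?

Row 1: (1,1)@ 3/3 · (1,2)@ 4/4 · (1,3)@ 3/3 · (1,6)@ 2/3 · (1,7)@ 1/2
Row 2: (2,1)@ 4/5 · (2,2)@ 5/6 · (2,4)@ 4/4 · (2,5)@ 4/4 · (2,7)% 1/3
Row 3: (3,1)@ 2/5 · (3,2)% 3/6 · (3,4)@ 5/6 · (3,5)@ 6/6 · (3,7)% 1/2
Row 4: (4,1)% 2/3 · (4,2)% 3/4 · (4,3)% 2/4 · (4,4)@ 3/4 · (4,5)@ 4/4 · (4,6)@ 2/3
The smallest same-type fraction is 1/3 at (2,7), which reduces to 1/3. Any threshold above that leaves this agent unsatisfied.

1/3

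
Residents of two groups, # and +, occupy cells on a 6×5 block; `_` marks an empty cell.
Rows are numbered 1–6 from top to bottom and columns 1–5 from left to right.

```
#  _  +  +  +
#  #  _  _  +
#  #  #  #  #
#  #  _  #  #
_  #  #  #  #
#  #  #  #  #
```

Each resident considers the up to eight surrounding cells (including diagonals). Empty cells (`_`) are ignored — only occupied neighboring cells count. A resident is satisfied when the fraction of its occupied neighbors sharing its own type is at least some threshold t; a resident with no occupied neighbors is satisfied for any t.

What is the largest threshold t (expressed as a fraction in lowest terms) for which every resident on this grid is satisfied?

(1,1)# 2/2
(1,3)+ 1/2
(1,4)+ 3/3
(1,5)+ 2/2
(2,1)# 4/4
(2,2)# 5/6
(2,5)+ 2/4
(3,1)# 5/5
(3,2)# 6/6
(3,3)# 5/5
(3,4)# 4/5
(3,5)# 3/4
(4,1)# 4/4
(4,2)# 6/6
(4,4)# 7/7
(4,5)# 5/5
(5,2)# 6/6
(5,3)# 7/7
(5,4)# 7/7
(5,5)# 5/5
(6,1)# 2/2
(6,2)# 4/4
(6,3)# 5/5
(6,4)# 5/5
(6,5)# 3/3
The smallest same-type fraction is 1/2 at (1,3), which reduces to 1/2. Any threshold above that leaves this resident unsatisfied.

1/2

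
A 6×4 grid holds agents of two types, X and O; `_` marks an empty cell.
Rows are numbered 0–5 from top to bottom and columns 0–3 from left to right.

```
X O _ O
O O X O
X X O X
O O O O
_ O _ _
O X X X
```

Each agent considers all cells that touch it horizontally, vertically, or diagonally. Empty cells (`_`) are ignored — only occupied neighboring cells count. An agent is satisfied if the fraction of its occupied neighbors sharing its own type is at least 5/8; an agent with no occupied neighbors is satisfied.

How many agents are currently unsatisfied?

13

Row 0: (0,0)X 0/3 unhappy · (0,1)O 2/4 unhappy · (0,3)O 1/2 unhappy
Row 1: (1,0)O 2/5 unhappy · (1,1)O 3/7 unhappy · (1,2)X 2/7 unhappy · (1,3)O 2/4 unhappy
Row 2: (2,0)X 1/5 unhappy · (2,1)X 2/8 unhappy · (2,2)O 5/8 ok · (2,3)X 1/5 unhappy
Row 3: (3,0)O 2/4 unhappy · (3,1)O 4/6 ok · (3,2)O 4/6 ok · (3,3)O 2/3 ok
Row 4: (4,1)O 4/6 ok
Row 5: (5,0)O 1/2 unhappy · (5,1)X 1/3 unhappy · (5,2)X 2/3 ok · (5,3)X 1/1 ok
Unsatisfied: (0,0), (0,1), (0,3), (1,0), (1,1), (1,2), (1,3), (2,0), (2,1), (2,3), (3,0), (5,0), (5,1) — 13 in total.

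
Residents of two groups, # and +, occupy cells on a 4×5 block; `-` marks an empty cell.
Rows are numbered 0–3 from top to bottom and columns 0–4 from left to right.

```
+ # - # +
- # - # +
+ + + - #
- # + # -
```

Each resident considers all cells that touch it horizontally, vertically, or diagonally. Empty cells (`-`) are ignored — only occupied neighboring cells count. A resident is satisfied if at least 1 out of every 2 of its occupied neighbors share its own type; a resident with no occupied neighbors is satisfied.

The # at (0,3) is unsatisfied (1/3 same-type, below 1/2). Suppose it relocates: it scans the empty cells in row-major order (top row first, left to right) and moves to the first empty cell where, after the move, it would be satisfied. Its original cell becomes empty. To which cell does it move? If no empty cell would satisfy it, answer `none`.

(0,2)

Vacating (0,3). Empty cells in order:
  (0,2): 3/3 same-type → satisfied — stop here.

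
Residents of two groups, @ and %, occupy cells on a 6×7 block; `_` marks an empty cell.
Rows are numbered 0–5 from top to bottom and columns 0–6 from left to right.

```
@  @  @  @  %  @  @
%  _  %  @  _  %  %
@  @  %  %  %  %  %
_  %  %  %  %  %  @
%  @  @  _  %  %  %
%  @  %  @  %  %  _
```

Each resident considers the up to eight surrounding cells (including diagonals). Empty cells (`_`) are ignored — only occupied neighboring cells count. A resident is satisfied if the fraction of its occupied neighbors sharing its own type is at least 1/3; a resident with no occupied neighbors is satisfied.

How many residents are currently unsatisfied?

10

(0,0)@ 1/2 ok
(0,1)@ 2/4 ok
(0,2)@ 3/4 ok
(0,3)@ 2/4 ok
(0,4)% 1/4 unhappy
(0,5)@ 1/4 unhappy
(0,6)@ 1/3 ok
(1,0)% 0/4 unhappy
(1,2)% 2/7 unhappy
(1,3)@ 2/7 unhappy
(1,5)% 5/7 ok
(1,6)% 3/5 ok
(2,0)@ 1/3 ok
(2,1)@ 1/6 unhappy
(2,2)% 5/7 ok
(2,3)% 6/7 ok
(2,4)% 6/7 ok
(2,5)% 6/7 ok
(2,6)% 4/5 ok
(3,1)% 3/7 ok
(3,2)% 4/7 ok
(3,3)% 6/7 ok
(3,4)% 7/7 ok
(3,5)% 7/8 ok
(3,6)@ 0/5 unhappy
(4,0)% 2/4 ok
(4,1)@ 2/7 unhappy
(4,2)@ 3/7 ok
(4,4)% 6/7 ok
(4,5)% 6/7 ok
(4,6)% 3/4 ok
(5,0)% 1/3 ok
(5,1)@ 2/5 ok
(5,2)% 0/4 unhappy
(5,3)@ 1/4 unhappy
(5,4)% 3/4 ok
(5,5)% 4/4 ok
Unsatisfied: (0,4), (0,5), (1,0), (1,2), (1,3), (2,1), (3,6), (4,1), (5,2), (5,3) — 10 in total.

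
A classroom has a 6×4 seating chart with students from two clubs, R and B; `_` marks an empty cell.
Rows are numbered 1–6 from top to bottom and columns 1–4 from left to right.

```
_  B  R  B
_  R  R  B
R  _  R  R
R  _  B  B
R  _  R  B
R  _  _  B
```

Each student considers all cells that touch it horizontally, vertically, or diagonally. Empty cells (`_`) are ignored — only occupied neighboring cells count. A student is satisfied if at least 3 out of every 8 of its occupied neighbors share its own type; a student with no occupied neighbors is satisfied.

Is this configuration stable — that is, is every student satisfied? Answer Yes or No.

No

Row 1: (1,2)B 0/3 not · (1,3)R 2/5 satisfied · (1,4)B 1/3 not
Row 2: (2,2)R 4/5 satisfied · (2,3)R 4/7 satisfied · (2,4)B 1/5 not
Row 3: (3,1)R 2/2 satisfied · (3,3)R 3/6 satisfied · (3,4)R 2/5 satisfied
Row 4: (4,1)R 2/2 satisfied · (4,3)B 2/5 satisfied · (4,4)B 2/5 satisfied
Row 5: (5,1)R 2/2 satisfied · (5,3)R 0/4 not · (5,4)B 3/4 satisfied
Row 6: (6,1)R 1/1 satisfied · (6,4)B 1/2 satisfied
For instance (1,2) has only 0/3 same-type neighbors, below 3/8.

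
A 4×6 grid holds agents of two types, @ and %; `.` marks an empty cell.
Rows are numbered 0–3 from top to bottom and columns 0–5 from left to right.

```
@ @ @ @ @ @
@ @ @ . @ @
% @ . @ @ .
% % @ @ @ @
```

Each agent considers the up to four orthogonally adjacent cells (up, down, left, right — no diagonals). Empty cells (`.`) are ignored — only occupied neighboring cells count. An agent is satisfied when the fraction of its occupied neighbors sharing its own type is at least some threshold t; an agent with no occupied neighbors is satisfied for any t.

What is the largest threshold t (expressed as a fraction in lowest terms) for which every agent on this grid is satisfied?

(0,0)@ 2/2
(0,1)@ 3/3
(0,2)@ 3/3
(0,3)@ 2/2
(0,4)@ 3/3
(0,5)@ 2/2
(1,0)@ 2/3
(1,1)@ 4/4
(1,2)@ 2/2
(1,4)@ 3/3
(1,5)@ 2/2
(2,0)% 1/3
(2,1)@ 1/3
(2,3)@ 2/2
(2,4)@ 3/3
(3,0)% 2/2
(3,1)% 1/3
(3,2)@ 1/2
(3,3)@ 3/3
(3,4)@ 3/3
(3,5)@ 1/1
The smallest same-type fraction is 1/3 at (2,0), which reduces to 1/3. Any threshold above that leaves this agent unsatisfied.

1/3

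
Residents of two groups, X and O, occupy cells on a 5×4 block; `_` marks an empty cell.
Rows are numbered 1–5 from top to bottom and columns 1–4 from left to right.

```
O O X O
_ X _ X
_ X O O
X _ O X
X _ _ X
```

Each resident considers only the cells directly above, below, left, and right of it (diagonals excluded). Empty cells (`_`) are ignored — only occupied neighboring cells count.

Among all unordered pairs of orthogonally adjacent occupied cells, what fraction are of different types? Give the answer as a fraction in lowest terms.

4/7

Scan each occupied cell's neighbors to the right and below so each pair is counted once.
From row 1: 4 unlike of 5 pairs (running 4/5).
From row 2: 1 unlike of 2 pairs (running 5/7).
From row 3: 2 unlike of 4 pairs (running 7/11).
From row 4: 1 unlike of 3 pairs (running 8/14).
Total adjacent occupied pairs: 14; unlike-type pairs: 8.
8/14 reduces to 4/7.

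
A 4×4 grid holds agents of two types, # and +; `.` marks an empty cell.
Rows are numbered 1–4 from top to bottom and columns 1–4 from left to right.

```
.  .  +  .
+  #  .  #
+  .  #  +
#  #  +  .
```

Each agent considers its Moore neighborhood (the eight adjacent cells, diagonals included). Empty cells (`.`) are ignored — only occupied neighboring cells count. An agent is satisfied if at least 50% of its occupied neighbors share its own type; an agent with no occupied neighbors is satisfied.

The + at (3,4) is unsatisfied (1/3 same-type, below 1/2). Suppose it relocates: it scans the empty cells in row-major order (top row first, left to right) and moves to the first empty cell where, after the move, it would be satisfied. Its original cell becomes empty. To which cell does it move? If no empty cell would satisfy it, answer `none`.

(1,1)

Vacating (3,4). Empty cells in order:
  (1,1): 1/2 same-type → satisfied — stop here.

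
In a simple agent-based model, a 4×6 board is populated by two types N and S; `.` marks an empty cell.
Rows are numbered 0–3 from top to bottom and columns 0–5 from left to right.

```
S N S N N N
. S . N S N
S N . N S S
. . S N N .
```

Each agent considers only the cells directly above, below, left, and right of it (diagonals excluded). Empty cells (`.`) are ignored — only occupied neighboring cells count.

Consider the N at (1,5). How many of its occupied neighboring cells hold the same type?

Occupied neighbors of (1,5): (0,5)=N, (2,5)=S, (1,4)=S.
Same type (N): 1 of 3.

1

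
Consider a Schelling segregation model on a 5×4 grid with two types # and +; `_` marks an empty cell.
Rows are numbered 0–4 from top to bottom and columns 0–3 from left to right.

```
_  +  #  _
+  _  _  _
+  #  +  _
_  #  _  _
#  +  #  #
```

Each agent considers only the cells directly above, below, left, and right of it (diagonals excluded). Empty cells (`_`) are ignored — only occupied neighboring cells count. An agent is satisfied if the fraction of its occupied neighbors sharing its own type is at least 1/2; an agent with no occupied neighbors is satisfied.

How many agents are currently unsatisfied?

(0,1)+ 0/1 ✗
(0,2)# 0/1 ✗
(1,0)+ 1/1 ✓
(2,0)+ 1/2 ✓
(2,1)# 1/3 ✗
(2,2)+ 0/1 ✗
(3,1)# 1/2 ✓
(4,0)# 0/1 ✗
(4,1)+ 0/3 ✗
(4,2)# 1/2 ✓
(4,3)# 1/1 ✓
Unsatisfied: (0,1), (0,2), (2,1), (2,2), (4,0), (4,1) — 6 in total.

6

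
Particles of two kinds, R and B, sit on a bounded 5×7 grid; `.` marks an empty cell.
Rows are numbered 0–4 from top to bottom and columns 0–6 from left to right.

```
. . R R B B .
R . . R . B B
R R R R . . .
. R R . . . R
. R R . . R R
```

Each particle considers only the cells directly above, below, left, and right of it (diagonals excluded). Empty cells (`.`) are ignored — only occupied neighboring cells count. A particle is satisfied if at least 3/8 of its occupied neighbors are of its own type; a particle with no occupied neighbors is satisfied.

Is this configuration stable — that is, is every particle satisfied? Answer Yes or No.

Row 0: (0,2)R 1/1 ok · (0,3)R 2/3 ok · (0,4)B 1/2 ok · (0,5)B 2/2 ok
Row 1: (1,0)R 1/1 ok · (1,3)R 2/2 ok · (1,5)B 2/2 ok · (1,6)B 1/1 ok
Row 2: (2,0)R 2/2 ok · (2,1)R 3/3 ok · (2,2)R 3/3 ok · (2,3)R 2/2 ok
Row 3: (3,1)R 3/3 ok · (3,2)R 3/3 ok · (3,6)R 1/1 ok
Row 4: (4,1)R 2/2 ok · (4,2)R 2/2 ok · (4,5)R 1/1 ok · (4,6)R 2/2 ok
All meet the threshold, so the configuration is stable.

Yes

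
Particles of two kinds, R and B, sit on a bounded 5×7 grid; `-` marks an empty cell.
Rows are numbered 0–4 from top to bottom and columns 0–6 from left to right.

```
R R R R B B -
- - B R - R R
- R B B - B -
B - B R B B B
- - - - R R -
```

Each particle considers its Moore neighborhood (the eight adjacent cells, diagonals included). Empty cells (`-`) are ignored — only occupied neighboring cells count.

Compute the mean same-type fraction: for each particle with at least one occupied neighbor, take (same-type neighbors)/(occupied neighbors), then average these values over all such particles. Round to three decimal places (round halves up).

(0,0)R 1/1
(0,1)R 2/3
(0,2)R 3/4
(0,3)R 2/4
(0,4)B 1/4
(0,5)B 1/3
(1,2)B 2/7
(1,3)R 2/6
(1,5)R 1/4
(1,6)R 1/3
(2,1)R 0/4
(2,2)B 3/6
(2,3)B 4/6
(2,5)B 3/5
(3,0)B 0/1
(3,2)B 2/4
(3,3)R 1/5
(3,4)B 3/6
(3,5)B 3/5
(3,6)B 2/3
(4,4)R 2/4
(4,5)R 1/4
Sum over 22 particles: 1/1 + 2/3 + 3/4 + 2/4 + 1/4 + 1/3 + 2/7 + 2/6 + 1/4 + 1/3 + 0/4 + 3/6 + 4/6 + 3/5 + 0/1 + 2/4 + 1/5 + 3/6 + 3/5 + 2/3 + 2/4 + 1/4 = 339/35; mean = 339/35 ÷ 22 = 339/770 = 0.440259… → 0.440.

0.440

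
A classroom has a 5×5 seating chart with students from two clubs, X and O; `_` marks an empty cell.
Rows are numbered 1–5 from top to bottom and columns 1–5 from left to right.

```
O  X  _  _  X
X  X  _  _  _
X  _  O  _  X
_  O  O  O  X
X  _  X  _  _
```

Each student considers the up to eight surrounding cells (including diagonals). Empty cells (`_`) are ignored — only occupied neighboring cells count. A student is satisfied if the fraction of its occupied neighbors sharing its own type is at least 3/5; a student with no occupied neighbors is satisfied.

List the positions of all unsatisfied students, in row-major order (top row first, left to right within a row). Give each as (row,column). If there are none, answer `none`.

Row 1: (1,1)O 0/3 ✗ · (1,2)X 2/3 ✓ · (1,5)X 0/0 ✓
Row 2: (2,1)X 3/4 ✓ · (2,2)X 3/5 ✓
Row 3: (3,1)X 2/3 ✓ · (3,3)O 3/4 ✓ · (3,5)X 1/2 ✗
Row 4: (4,2)O 2/5 ✗ · (4,3)O 3/4 ✓ · (4,4)O 2/5 ✗ · (4,5)X 1/2 ✗
Row 5: (5,1)X 0/1 ✗ · (5,3)X 0/3 ✗

(1,1), (3,5), (4,2), (4,4), (4,5), (5,1), (5,3)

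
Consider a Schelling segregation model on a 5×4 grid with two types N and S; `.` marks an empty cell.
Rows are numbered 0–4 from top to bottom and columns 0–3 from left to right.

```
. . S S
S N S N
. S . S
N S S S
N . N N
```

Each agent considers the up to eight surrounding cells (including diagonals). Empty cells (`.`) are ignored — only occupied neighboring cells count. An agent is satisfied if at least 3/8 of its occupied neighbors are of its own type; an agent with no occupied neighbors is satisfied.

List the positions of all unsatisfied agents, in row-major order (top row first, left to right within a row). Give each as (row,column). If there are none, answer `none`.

(0,2)S 2/4 ok
(0,3)S 2/3 ok
(1,0)S 1/2 ok
(1,1)N 0/4 unhappy
(1,2)S 4/6 ok
(1,3)N 0/4 unhappy
(2,1)S 4/6 ok
(2,3)S 3/4 ok
(3,0)N 1/3 unhappy
(3,1)S 2/5 ok
(3,2)S 4/6 ok
(3,3)S 2/4 ok
(4,0)N 1/2 ok
(4,2)N 1/4 unhappy
(4,3)N 1/3 unhappy

(1,1), (1,3), (3,0), (4,2), (4,3)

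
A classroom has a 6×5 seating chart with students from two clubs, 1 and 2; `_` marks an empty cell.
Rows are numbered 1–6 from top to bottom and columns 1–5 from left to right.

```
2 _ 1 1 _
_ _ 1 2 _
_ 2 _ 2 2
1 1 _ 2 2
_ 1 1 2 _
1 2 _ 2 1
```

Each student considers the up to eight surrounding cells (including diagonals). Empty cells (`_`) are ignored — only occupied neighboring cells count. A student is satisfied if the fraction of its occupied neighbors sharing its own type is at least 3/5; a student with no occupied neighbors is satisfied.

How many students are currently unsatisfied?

8

(1,1)2 0/0 ok
(1,3)1 2/3 ok
(1,4)1 2/3 ok
(2,3)1 2/5 unhappy
(2,4)2 2/5 unhappy
(3,2)2 0/3 unhappy
(3,4)2 4/5 ok
(3,5)2 4/4 ok
(4,1)1 2/3 ok
(4,2)1 3/4 ok
(4,4)2 4/5 ok
(4,5)2 4/4 ok
(5,2)1 4/5 ok
(5,3)1 2/6 unhappy
(5,4)2 3/5 ok
(6,1)1 1/2 unhappy
(6,2)2 0/3 unhappy
(6,4)2 1/3 unhappy
(6,5)1 0/2 unhappy
Unsatisfied: (2,3), (2,4), (3,2), (5,3), (6,1), (6,2), (6,4), (6,5) — 8 in total.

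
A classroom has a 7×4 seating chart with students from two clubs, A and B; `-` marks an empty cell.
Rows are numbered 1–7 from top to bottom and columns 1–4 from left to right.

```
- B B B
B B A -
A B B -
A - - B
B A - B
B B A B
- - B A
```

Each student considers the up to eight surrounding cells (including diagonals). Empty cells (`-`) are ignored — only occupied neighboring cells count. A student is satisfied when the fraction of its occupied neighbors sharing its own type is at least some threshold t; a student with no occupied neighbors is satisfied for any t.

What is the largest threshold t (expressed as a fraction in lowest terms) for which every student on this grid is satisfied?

Row 1: (1,2)B 3/4 · (1,3)B 3/4 · (1,4)B 1/2
Row 2: (2,1)B 3/4 · (2,2)B 5/7 · (2,3)A 0/6
Row 3: (3,1)A 1/4 · (3,2)B 3/6 · (3,3)B 3/4
Row 4: (4,1)A 2/4 · (4,4)B 2/2
Row 5: (5,1)B 2/4 · (5,2)A 2/5 · (5,4)B 2/3
Row 6: (6,1)B 2/3 · (6,2)B 3/5 · (6,3)A 2/6 · (6,4)B 2/4
Row 7: (7,3)B 2/4 · (7,4)A 1/3
The smallest same-type fraction is 0/6 at (2,3), which reduces to 0/1. Any threshold above that leaves this student unsatisfied.

0/1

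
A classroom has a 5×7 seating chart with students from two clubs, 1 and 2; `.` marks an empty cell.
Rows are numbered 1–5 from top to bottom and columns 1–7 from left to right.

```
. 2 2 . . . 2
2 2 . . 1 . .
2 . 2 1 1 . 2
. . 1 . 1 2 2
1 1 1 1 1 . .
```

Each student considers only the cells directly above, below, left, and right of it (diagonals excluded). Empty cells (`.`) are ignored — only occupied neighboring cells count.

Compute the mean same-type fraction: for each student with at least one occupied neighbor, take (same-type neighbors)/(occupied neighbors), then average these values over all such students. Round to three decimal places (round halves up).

Row 1: (1,2)2 2/2 · (1,3)2 1/1 · (1,7)2 — no occupied neighbors
Row 2: (2,1)2 2/2 · (2,2)2 2/2 · (2,5)1 1/1
Row 3: (3,1)2 1/1 · (3,3)2 0/2 · (3,4)1 1/2 · (3,5)1 3/3 · (3,7)2 1/1
Row 4: (4,3)1 1/2 · (4,5)1 2/3 · (4,6)2 1/2 · (4,7)2 2/2
Row 5: (5,1)1 1/1 · (5,2)1 2/2 · (5,3)1 3/3 · (5,4)1 2/2 · (5,5)1 2/2
Sum over 19 students: 2/2 + 1/1 + 2/2 + 2/2 + 1/1 + 1/1 + 0/2 + 1/2 + 3/3 + 1/1 + 1/2 + 2/3 + 1/2 + 2/2 + 1/1 + 2/2 + 3/3 + 2/2 + 2/2 = 97/6; mean = 97/6 ÷ 19 = 97/114 = 0.850877… → 0.851.

0.851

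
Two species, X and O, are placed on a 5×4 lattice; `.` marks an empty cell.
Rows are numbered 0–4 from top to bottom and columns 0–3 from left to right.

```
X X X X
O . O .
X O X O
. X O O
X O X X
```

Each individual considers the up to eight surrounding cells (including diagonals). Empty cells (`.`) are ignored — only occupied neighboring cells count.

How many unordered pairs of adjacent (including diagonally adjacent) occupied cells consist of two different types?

21

Scan each occupied cell's neighbors to the right and below (and the two forward diagonals) so each pair is counted once.
From row 0: 5 unlike of 8 pairs (running 5/8).
From row 1: 2 unlike of 5 pairs (running 7/13).
From row 2: 6 unlike of 11 pairs (running 13/24).
From row 3: 6 unlike of 10 pairs (running 19/34).
From row 4: 2 unlike of 3 pairs (running 21/37).
Total adjacent occupied pairs: 37; unlike-type pairs: 21.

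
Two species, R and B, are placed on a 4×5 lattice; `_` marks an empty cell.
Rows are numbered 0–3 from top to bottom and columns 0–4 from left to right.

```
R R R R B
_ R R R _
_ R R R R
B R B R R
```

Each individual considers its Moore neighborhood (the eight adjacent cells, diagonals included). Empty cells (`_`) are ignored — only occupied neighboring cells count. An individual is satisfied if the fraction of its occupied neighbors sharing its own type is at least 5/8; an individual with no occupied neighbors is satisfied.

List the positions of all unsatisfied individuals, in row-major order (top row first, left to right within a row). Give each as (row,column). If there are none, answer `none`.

(0,4), (3,0), (3,1), (3,2)

(0,0)R 2/2 ✓
(0,1)R 4/4 ✓
(0,2)R 5/5 ✓
(0,3)R 3/4 ✓
(0,4)B 0/2 ✗
(1,1)R 6/6 ✓
(1,2)R 8/8 ✓
(1,3)R 6/7 ✓
(2,1)R 4/6 ✓
(2,2)R 7/8 ✓
(2,3)R 6/7 ✓
(2,4)R 4/4 ✓
(3,0)B 0/2 ✗
(3,1)R 2/4 ✗
(3,2)B 0/5 ✗
(3,3)R 4/5 ✓
(3,4)R 3/3 ✓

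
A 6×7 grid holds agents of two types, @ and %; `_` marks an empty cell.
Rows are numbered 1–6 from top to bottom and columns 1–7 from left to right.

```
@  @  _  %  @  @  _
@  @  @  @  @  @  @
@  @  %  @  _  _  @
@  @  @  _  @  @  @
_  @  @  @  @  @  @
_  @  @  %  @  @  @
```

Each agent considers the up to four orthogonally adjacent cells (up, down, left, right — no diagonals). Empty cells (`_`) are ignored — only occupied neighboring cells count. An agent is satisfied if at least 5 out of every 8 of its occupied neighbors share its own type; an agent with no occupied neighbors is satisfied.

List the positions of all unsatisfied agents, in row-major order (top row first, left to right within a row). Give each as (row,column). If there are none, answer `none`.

Row 1: (1,1)@ 2/2 ✓ · (1,2)@ 2/2 ✓ · (1,4)% 0/2 ✗ · (1,5)@ 2/3 ✓ · (1,6)@ 2/2 ✓
Row 2: (2,1)@ 3/3 ✓ · (2,2)@ 4/4 ✓ · (2,3)@ 2/3 ✓ · (2,4)@ 3/4 ✓ · (2,5)@ 3/3 ✓ · (2,6)@ 3/3 ✓ · (2,7)@ 2/2 ✓
Row 3: (3,1)@ 3/3 ✓ · (3,2)@ 3/4 ✓ · (3,3)% 0/4 ✗ · (3,4)@ 1/2 ✗ · (3,7)@ 2/2 ✓
Row 4: (4,1)@ 2/2 ✓ · (4,2)@ 4/4 ✓ · (4,3)@ 2/3 ✓ · (4,5)@ 2/2 ✓ · (4,6)@ 3/3 ✓ · (4,7)@ 3/3 ✓
Row 5: (5,2)@ 3/3 ✓ · (5,3)@ 4/4 ✓ · (5,4)@ 2/3 ✓ · (5,5)@ 4/4 ✓ · (5,6)@ 4/4 ✓ · (5,7)@ 3/3 ✓
Row 6: (6,2)@ 2/2 ✓ · (6,3)@ 2/3 ✓ · (6,4)% 0/3 ✗ · (6,5)@ 2/3 ✓ · (6,6)@ 3/3 ✓ · (6,7)@ 2/2 ✓

(1,4), (3,3), (3,4), (6,4)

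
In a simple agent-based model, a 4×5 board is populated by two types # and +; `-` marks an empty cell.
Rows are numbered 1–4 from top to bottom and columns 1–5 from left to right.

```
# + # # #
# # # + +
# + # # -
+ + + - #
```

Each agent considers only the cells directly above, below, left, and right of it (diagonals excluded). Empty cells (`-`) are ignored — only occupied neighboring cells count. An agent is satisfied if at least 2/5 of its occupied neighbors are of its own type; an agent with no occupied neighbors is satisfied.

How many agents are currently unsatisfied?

(1,1)# 1/2 ok
(1,2)+ 0/3 unhappy
(1,3)# 2/3 ok
(1,4)# 2/3 ok
(1,5)# 1/2 ok
(2,1)# 3/3 ok
(2,2)# 2/4 ok
(2,3)# 3/4 ok
(2,4)+ 1/4 unhappy
(2,5)+ 1/2 ok
(3,1)# 1/3 unhappy
(3,2)+ 1/4 unhappy
(3,3)# 2/4 ok
(3,4)# 1/2 ok
(4,1)+ 1/2 ok
(4,2)+ 3/3 ok
(4,3)+ 1/2 ok
(4,5)# 0/0 ok
Unsatisfied: (1,2), (2,4), (3,1), (3,2) — 4 in total.

4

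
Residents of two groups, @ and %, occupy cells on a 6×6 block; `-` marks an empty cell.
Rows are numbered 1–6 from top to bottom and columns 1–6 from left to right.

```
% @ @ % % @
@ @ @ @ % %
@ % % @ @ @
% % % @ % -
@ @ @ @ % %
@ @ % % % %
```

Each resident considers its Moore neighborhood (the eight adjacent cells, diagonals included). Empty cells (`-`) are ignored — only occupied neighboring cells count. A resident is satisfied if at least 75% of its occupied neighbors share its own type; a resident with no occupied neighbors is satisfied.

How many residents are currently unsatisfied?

Row 1: (1,1)% 0/3 ✗ · (1,2)@ 4/5 ✓ · (1,3)@ 4/5 ✓ · (1,4)% 2/5 ✗ · (1,5)% 3/5 ✗ · (1,6)@ 0/3 ✗
Row 2: (2,1)@ 3/5 ✗ · (2,2)@ 5/8 ✗ · (2,3)@ 5/8 ✗ · (2,4)@ 4/8 ✗ · (2,5)% 3/8 ✗ · (2,6)% 2/5 ✗
Row 3: (3,1)@ 2/5 ✗ · (3,2)% 4/8 ✗ · (3,3)% 3/8 ✗ · (3,4)@ 4/8 ✗ · (3,5)@ 4/7 ✗ · (3,6)@ 1/4 ✗
Row 4: (4,1)% 2/5 ✗ · (4,2)% 4/8 ✗ · (4,3)% 3/8 ✗ · (4,4)@ 4/8 ✗ · (4,5)% 2/7 ✗
Row 5: (5,1)@ 3/5 ✗ · (5,2)@ 4/8 ✗ · (5,3)@ 4/8 ✗ · (5,4)@ 2/8 ✗ · (5,5)% 5/7 ✗ · (5,6)% 4/4 ✓
Row 6: (6,1)@ 3/3 ✓ · (6,2)@ 4/5 ✓ · (6,3)% 1/5 ✗ · (6,4)% 3/5 ✗ · (6,5)% 4/5 ✓ · (6,6)% 3/3 ✓
Unsatisfied: (1,1), (1,4), (1,5), (1,6), (2,1), (2,2), (2,3), (2,4), (2,5), (2,6), (3,1), (3,2), (3,3), (3,4), (3,5), (3,6), (4,1), (4,2), (4,3), (4,4), (4,5), (5,1), (5,2), (5,3), (5,4), (5,5), (6,3), (6,4) — 28 in total.

28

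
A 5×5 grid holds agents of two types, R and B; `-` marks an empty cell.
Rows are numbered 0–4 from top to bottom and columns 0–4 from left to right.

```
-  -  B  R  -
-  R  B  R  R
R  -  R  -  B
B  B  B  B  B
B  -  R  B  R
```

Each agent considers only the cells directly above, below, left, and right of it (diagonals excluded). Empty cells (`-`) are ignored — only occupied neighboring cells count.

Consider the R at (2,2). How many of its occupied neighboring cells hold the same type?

Occupied neighbors of (2,2): (1,2)=B, (3,2)=B.
Same type (R): 0 of 2.

0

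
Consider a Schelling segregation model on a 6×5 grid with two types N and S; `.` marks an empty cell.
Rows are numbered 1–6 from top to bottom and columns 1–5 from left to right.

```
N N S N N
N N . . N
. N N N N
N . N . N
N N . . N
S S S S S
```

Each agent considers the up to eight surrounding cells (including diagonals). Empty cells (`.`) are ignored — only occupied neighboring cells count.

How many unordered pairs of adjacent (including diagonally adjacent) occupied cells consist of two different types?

10

Scan each occupied cell's neighbors to the right and below (and the two forward diagonals) so each pair is counted once.
From row 1: 3 unlike of 11 pairs (running 3/11).
From row 2: 0 unlike of 6 pairs (running 3/17).
From row 3: 0 unlike of 9 pairs (running 3/26).
From row 4: 0 unlike of 4 pairs (running 3/30).
From row 5: 7 unlike of 8 pairs (running 10/38).
From row 6: 0 unlike of 4 pairs (running 10/42).
Total adjacent occupied pairs: 42; unlike-type pairs: 10.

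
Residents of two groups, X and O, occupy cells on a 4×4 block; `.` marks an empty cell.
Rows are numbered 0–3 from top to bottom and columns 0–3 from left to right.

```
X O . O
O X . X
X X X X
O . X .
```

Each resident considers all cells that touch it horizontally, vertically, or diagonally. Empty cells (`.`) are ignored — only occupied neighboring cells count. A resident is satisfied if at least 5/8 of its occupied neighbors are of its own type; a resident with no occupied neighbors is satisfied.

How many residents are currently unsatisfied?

Row 0: (0,0)X 1/3 ✗ · (0,1)O 1/3 ✗ · (0,3)O 0/1 ✗
Row 1: (1,0)O 1/5 ✗ · (1,1)X 4/6 ✓ · (1,3)X 2/3 ✓
Row 2: (2,0)X 2/4 ✗ · (2,1)X 4/6 ✓ · (2,2)X 5/5 ✓ · (2,3)X 3/3 ✓
Row 3: (3,0)O 0/2 ✗ · (3,2)X 3/3 ✓
Unsatisfied: (0,0), (0,1), (0,3), (1,0), (2,0), (3,0) — 6 in total.

6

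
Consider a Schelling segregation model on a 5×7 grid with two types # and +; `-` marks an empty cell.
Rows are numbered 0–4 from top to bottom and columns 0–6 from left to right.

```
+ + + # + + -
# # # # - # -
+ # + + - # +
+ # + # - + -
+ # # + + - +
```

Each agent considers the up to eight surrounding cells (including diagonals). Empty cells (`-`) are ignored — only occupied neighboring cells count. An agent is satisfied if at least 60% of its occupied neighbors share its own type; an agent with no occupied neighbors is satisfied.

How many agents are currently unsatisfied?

24

Row 0: (0,0)+ 1/3 not · (0,1)+ 2/5 not · (0,2)+ 1/5 not · (0,3)# 2/4 not · (0,4)+ 1/4 not · (0,5)+ 1/2 not
Row 1: (1,0)# 2/5 not · (1,1)# 3/8 not · (1,2)# 4/8 not · (1,3)# 2/6 not · (1,5)# 1/4 not
Row 2: (2,0)+ 1/5 not · (2,1)# 4/8 not · (2,2)+ 2/8 not · (2,3)+ 2/5 not · (2,5)# 1/3 not · (2,6)+ 1/3 not
Row 3: (3,0)+ 2/5 not · (3,1)# 3/8 not · (3,2)+ 3/8 not · (3,3)# 1/6 not · (3,5)+ 3/4 satisfied
Row 4: (4,0)+ 1/3 not · (4,1)# 2/5 not · (4,2)# 3/5 satisfied · (4,3)+ 2/4 not · (4,4)+ 2/3 satisfied · (4,6)+ 1/1 satisfied
Unsatisfied: (0,0), (0,1), (0,2), (0,3), (0,4), (0,5), (1,0), (1,1), (1,2), (1,3), (1,5), (2,0), (2,1), (2,2), (2,3), (2,5), (2,6), (3,0), (3,1), (3,2), (3,3), (4,0), (4,1), (4,3) — 24 in total.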